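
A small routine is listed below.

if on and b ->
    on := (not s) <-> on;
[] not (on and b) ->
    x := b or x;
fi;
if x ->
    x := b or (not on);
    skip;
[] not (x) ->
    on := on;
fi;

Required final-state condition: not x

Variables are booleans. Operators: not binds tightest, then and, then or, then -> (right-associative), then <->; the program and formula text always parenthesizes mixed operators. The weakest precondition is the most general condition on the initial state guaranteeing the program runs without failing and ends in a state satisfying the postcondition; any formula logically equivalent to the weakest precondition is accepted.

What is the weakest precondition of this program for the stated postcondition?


Working backward. After the program, not x must hold.
Then branch requires not (b or (not on)); else branch requires not x.
Before the if: x -> (not (b or (not on)))
Then branch requires x -> (not (b or (not ((not s) <-> on)))); else branch requires (b or x) -> (not (b or (not on))).
Before the if: ((on and b) -> (x -> (not (b or (not ((not s) <-> on)))))) and ((not (on and b)) -> ((b or x) -> (not (b or (not on)))))
Answer: WP = ((on and b) -> (x -> (not (b or (not ((not s) <-> on)))))) and ((not (on and b)) -> ((b or x) -> (not (b or (not on)))))


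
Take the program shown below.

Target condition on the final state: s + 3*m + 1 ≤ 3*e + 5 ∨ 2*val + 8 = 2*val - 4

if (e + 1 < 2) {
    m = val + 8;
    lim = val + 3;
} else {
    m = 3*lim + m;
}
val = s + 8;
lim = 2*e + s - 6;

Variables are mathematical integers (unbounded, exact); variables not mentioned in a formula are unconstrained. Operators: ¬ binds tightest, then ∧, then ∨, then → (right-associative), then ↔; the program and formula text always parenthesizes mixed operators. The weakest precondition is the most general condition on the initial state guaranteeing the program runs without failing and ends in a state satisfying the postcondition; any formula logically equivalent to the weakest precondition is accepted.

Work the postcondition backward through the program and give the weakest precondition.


Working backward. After the program, the postcondition s + 3*m + 1 ≤ 3*e + 5 ∨ 2*val + 8 = 2*val - 4 must hold; in canonical form it is 3*m + s ≤ 3*e + 4.
Before lim := 2*e + s - 6: 3*m + s ≤ 3*e + 4
Before val := s + 8: 3*m + s ≤ 3*e + 4
Then branch requires s + 3*val ≤ 3*e - 20; else branch requires 9*lim + 3*m + s ≤ 3*e + 4.
Before the if: (e < 1 → s + 3*val ≤ 3*e - 20) ∧ ((¬(e < 1)) → 9*lim + 3*m + s ≤ 3*e + 4)
Answer: WP = (e < 1 → s + 3*val ≤ 3*e - 20) ∧ ((¬(e < 1)) → 9*lim + 3*m + s ≤ 3*e + 4)


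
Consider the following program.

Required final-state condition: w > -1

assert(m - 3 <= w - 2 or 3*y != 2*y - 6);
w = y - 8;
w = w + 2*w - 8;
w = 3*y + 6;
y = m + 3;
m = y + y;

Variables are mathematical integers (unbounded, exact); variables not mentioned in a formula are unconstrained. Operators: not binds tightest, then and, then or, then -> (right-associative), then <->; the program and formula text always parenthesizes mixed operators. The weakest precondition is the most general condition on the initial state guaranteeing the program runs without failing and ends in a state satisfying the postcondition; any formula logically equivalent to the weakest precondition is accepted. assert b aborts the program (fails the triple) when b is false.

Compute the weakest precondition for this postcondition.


Working backward. After the program, w > -1 must hold.
Before m := y + y: w > -1
Before y := m + 3: w > -1
Before w := 3*y + 6: 3*y > -7
Before w := w + 2*w - 8: 3*y > -7
Before w := y - 8: 3*y > -7
Before assert m - 3 <= w - 2 or 3*y != 2*y - 6: (m <= w + 1 or y != -6) and 3*y > -7
Answer: WP = (m <= w + 1 or y != -6) and 3*y > -7


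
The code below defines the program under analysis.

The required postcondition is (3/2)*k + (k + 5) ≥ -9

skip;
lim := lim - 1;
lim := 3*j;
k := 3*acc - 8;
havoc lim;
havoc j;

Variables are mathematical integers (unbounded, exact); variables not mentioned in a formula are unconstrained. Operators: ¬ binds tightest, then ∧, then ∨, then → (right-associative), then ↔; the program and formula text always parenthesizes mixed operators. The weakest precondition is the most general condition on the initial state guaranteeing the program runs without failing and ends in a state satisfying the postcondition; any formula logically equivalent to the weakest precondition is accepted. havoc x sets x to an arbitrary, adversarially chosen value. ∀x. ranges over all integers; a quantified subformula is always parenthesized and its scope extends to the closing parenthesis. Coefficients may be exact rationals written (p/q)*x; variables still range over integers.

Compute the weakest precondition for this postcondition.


Working backward. After the program, the postcondition (3/2)*k + (k + 5) ≥ -9 must hold; in canonical form it is (5/2)*k ≥ -14.
Before havoc j: (5/2)*k ≥ -14
Before havoc lim: (5/2)*k ≥ -14
Before k := 3*acc - 8: (15/2)*acc ≥ 6
Before lim := 3*j: (15/2)*acc ≥ 6
Before lim := lim - 1: (15/2)*acc ≥ 6
Before skip: (15/2)*acc ≥ 6
Answer: WP = (15/2)*acc ≥ 6


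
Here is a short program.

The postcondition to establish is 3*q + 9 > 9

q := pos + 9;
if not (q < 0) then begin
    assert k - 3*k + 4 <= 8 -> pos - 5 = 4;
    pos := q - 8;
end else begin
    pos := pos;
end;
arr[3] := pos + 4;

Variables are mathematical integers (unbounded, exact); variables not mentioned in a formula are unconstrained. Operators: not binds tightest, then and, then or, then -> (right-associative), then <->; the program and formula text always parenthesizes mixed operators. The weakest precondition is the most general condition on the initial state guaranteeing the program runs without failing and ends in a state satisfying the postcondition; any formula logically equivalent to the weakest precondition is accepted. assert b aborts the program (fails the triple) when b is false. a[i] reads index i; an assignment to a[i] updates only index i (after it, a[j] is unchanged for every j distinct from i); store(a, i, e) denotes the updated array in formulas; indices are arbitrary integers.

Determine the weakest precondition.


Working backward. After the program, the postcondition 3*q + 9 > 9 must hold; in canonical form it is 3*q > 0.
Before arr[3] := pos + 4: 3*q > 0
Then branch requires (2*k >= -4 -> pos = 9) and 3*q > 0; else branch requires 3*q > 0.
Before the if: ((not (q < 0)) -> ((2*k >= -4 -> pos = 9) and 3*q > 0)) and (q < 0 -> 3*q > 0)
Before q := pos + 9: ((not (pos < -9)) -> ((2*k >= -4 -> pos = 9) and 3*pos > -27)) and (pos < -9 -> 3*pos > -27)
Answer: WP = ((not (pos < -9)) -> ((2*k >= -4 -> pos = 9) and 3*pos > -27)) and (pos < -9 -> 3*pos > -27)


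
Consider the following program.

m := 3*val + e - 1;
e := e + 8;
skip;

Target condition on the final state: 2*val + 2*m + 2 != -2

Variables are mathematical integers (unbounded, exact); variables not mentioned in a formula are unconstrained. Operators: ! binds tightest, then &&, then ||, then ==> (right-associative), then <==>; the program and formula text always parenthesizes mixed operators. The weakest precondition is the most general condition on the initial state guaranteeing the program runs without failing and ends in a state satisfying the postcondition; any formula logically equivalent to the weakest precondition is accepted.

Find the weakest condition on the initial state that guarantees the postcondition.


Working backward. After the program, the postcondition 2*val + 2*m + 2 != -2 must hold; in canonical form it is 2*m + 2*val != -4.
Before skip: 2*m + 2*val != -4
Before e := e + 8: 2*m + 2*val != -4
Before m := 3*val + e - 1: 2*e + 8*val != -2
Answer: WP = 2*e + 8*val != -2


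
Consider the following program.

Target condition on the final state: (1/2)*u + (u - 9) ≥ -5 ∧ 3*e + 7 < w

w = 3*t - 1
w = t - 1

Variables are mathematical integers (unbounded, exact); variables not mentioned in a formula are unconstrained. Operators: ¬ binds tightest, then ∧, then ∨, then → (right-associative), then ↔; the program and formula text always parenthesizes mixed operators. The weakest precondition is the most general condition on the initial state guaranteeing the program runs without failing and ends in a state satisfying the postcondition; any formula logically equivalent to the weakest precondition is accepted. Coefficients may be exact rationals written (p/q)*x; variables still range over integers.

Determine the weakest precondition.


Working backward. After the program, the postcondition (1/2)*u + (u - 9) ≥ -5 ∧ 3*e + 7 < w must hold; in canonical form it is (3/2)*u ≥ 4 ∧ 3*e < w - 7.
Before w := t - 1: (3/2)*u ≥ 4 ∧ 3*e < t - 8
Before w := 3*t - 1: (3/2)*u ≥ 4 ∧ 3*e < t - 8
Answer: WP = (3/2)*u ≥ 4 ∧ 3*e < t - 8


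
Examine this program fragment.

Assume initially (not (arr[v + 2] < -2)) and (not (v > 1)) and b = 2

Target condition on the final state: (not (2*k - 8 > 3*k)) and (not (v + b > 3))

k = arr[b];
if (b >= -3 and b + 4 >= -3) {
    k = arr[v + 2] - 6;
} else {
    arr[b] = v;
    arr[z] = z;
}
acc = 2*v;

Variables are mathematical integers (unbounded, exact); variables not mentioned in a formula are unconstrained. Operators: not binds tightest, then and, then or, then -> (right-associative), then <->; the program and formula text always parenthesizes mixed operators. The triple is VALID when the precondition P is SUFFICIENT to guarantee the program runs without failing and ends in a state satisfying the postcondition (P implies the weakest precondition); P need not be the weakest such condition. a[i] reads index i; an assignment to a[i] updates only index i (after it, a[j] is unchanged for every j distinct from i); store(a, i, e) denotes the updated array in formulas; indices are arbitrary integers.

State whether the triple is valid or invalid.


Working backward. After the program, the postcondition (not (2*k - 8 > 3*k)) and (not (v + b > 3)) must hold; in canonical form it is (not (k < -8)) and (not (b + v > 3)).
Before acc := 2*v: (not (k < -8)) and (not (b + v > 3))
Then branch requires (not (arr[v + 2] < -2)) and (not (b + v > 3)); else branch requires (not (k < -8)) and (not (b + v > 3)).
Before the if: ((b >= -3 and b >= -7) -> ((not (arr[v + 2] < -2)) and (not (b + v > 3)))) and ((not (b >= -3 and b >= -7)) -> ((not (k < -8)) and (not (b + v > 3))))
Before k := arr[b]: ((b >= -3 and b >= -7) -> ((not (arr[v + 2] < -2)) and (not (b + v > 3)))) and ((not (b >= -3 and b >= -7)) -> ((not (arr[b] < -8)) and (not (b + v > 3))))
The weakest precondition is ((b >= -3 and b >= -7) -> ((not (arr[v + 2] < -2)) and (not (b + v > 3)))) and ((not (b >= -3 and b >= -7)) -> ((not (arr[b] < -8)) and (not (b + v > 3)))).
Check whether (not (arr[v + 2] < -2)) and (not (v > 1)) and b = 2 implies it.
Every state satisfying the precondition satisfies the weakest precondition: the implication holds.
Answer: valid


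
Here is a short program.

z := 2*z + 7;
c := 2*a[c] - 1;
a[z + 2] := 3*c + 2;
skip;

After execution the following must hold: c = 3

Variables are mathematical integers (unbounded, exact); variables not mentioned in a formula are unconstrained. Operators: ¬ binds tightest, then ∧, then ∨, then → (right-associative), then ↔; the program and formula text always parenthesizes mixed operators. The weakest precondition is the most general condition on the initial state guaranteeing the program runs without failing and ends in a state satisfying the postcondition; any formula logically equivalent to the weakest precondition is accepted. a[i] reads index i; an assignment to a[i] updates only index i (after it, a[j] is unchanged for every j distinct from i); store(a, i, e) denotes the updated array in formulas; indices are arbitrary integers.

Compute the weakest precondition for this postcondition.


Working backward. After the program, c = 3 must hold.
Before skip: c = 3
Before a[z + 2] := 3*c + 2: c = 3
Before c := 2*a[c] - 1: 2*a[c] = 4
Before z := 2*z + 7: 2*a[c] = 4
Answer: WP = 2*a[c] = 4


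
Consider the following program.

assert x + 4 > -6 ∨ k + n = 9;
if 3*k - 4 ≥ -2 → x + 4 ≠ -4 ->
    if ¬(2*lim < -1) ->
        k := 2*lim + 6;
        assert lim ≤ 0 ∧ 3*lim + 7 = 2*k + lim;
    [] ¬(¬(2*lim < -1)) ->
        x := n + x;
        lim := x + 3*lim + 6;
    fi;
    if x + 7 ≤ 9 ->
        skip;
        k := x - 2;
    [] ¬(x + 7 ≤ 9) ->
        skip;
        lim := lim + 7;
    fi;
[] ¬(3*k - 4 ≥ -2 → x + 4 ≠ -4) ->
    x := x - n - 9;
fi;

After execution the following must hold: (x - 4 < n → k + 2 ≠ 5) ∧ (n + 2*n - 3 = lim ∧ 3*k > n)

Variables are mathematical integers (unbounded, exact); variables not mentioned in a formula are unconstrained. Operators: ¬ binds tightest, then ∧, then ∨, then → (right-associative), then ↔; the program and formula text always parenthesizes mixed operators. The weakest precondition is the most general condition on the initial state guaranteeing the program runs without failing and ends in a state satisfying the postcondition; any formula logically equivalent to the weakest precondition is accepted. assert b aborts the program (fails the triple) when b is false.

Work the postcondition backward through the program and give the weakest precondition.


Working backward. After the program, the postcondition (x - 4 < n → k + 2 ≠ 5) ∧ (n + 2*n - 3 = lim ∧ 3*k > n) must hold; in canonical form it is (x < n + 4 → k ≠ 3) ∧ 3*n = lim + 3 ∧ 3*k > n.
Then branch requires ((¬(2*lim < -1)) → (lim ≤ 0 ∧ 2*lim = -5 ∧ (x ≤ 2 → ((x < n + 4 → x ≠ 5) ∧ 3*n = lim + 3 ∧ 3*x > n + 6)) ∧ ((¬(x ≤ 2)) → ((x < n + 4 → 2*lim ≠ -3) ∧ 3*n = lim + 10 ∧ 6*lim > n - 18)))) ∧ (2*lim < -1 → ((n + x ≤ 2 → ((x < 4 → n + x ≠ 5) ∧ 2*n = 3*lim + x + 9 ∧ 2*n + 3*x > 6)) ∧ ((¬(n + x ≤ 2)) → ((x < 4 → k ≠ 3) ∧ 2*n = 3*lim + x + 16 ∧ 3*k > n)))); else branch requires (x < 2*n + 13 → k ≠ 3) ∧ 3*n = lim + 3 ∧ 3*k > n.
Before the if: ((3*k ≥ 2 → x ≠ -8) → (((¬(2*lim < -1)) → (lim ≤ 0 ∧ 2*lim = -5 ∧ (x ≤ 2 → ((x < n + 4 → x ≠ 5) ∧ 3*n = lim + 3 ∧ 3*x > n + 6)) ∧ ((¬(x ≤ 2)) → ((x < n + 4 → 2*lim ≠ -3) ∧ 3*n = lim + 10 ∧ 6*lim > n - 18)))) ∧ (2*lim < -1 → ((n + x ≤ 2 → ((x < 4 → n + x ≠ 5) ∧ 2*n = 3*lim + x + 9 ∧ 2*n + 3*x > 6)) ∧ ((¬(n + x ≤ 2)) → ((x < 4 → k ≠ 3) ∧ 2*n = 3*lim + x + 16 ∧ 3*k > n)))))) ∧ ((¬(3*k ≥ 2 → x ≠ -8)) → ((x < 2*n + 13 → k ≠ 3) ∧ 3*n = lim + 3 ∧ 3*k > n))
Before assert x + 4 > -6 ∨ k + n = 9: (x > -10 ∨ k + n = 9) ∧ ((3*k ≥ 2 → x ≠ -8) → (((¬(2*lim < -1)) → (lim ≤ 0 ∧ 2*lim = -5 ∧ (x ≤ 2 → ((x < n + 4 → x ≠ 5) ∧ 3*n = lim + 3 ∧ 3*x > n + 6)) ∧ ((¬(x ≤ 2)) → ((x < n + 4 → 2*lim ≠ -3) ∧ 3*n = lim + 10 ∧ 6*lim > n - 18)))) ∧ (2*lim < -1 → ((n + x ≤ 2 → ((x < 4 → n + x ≠ 5) ∧ 2*n = 3*lim + x + 9 ∧ 2*n + 3*x > 6)) ∧ ((¬(n + x ≤ 2)) → ((x < 4 → k ≠ 3) ∧ 2*n = 3*lim + x + 16 ∧ 3*k > n)))))) ∧ ((¬(3*k ≥ 2 → x ≠ -8)) → ((x < 2*n + 13 → k ≠ 3) ∧ 3*n = lim + 3 ∧ 3*k > n))
Answer: WP = (x > -10 ∨ k + n = 9) ∧ ((3*k ≥ 2 → x ≠ -8) → (((¬(2*lim < -1)) → (lim ≤ 0 ∧ 2*lim = -5 ∧ (x ≤ 2 → ((x < n + 4 → x ≠ 5) ∧ 3*n = lim + 3 ∧ 3*x > n + 6)) ∧ ((¬(x ≤ 2)) → ((x < n + 4 → 2*lim ≠ -3) ∧ 3*n = lim + 10 ∧ 6*lim > n - 18)))) ∧ (2*lim < -1 → ((n + x ≤ 2 → ((x < 4 → n + x ≠ 5) ∧ 2*n = 3*lim + x + 9 ∧ 2*n + 3*x > 6)) ∧ ((¬(n + x ≤ 2)) → ((x < 4 → k ≠ 3) ∧ 2*n = 3*lim + x + 16 ∧ 3*k > n)))))) ∧ ((¬(3*k ≥ 2 → x ≠ -8)) → ((x < 2*n + 13 → k ≠ 3) ∧ 3*n = lim + 3 ∧ 3*k > n))


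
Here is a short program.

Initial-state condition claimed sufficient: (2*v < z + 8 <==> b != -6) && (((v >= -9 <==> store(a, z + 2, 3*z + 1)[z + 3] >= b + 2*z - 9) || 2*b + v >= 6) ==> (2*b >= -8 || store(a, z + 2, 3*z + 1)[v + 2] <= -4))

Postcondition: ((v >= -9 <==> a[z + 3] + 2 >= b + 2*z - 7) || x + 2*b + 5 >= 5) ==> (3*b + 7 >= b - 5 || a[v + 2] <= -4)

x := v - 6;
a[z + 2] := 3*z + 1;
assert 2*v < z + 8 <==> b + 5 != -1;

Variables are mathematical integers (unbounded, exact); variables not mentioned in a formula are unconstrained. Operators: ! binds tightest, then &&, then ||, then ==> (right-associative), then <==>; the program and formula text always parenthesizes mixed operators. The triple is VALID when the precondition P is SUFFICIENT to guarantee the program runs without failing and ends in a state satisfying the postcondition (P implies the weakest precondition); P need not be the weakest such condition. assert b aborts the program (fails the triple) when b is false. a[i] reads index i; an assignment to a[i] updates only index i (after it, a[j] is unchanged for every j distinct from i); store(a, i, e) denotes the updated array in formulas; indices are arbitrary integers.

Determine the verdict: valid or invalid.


Working backward. After the program, the postcondition ((v >= -9 <==> a[z + 3] + 2 >= b + 2*z - 7) || x + 2*b + 5 >= 5) ==> (3*b + 7 >= b - 5 || a[v + 2] <= -4) must hold; in canonical form it is ((v >= -9 <==> a[z + 3] >= b + 2*z - 9) || 2*b + x >= 0) ==> (2*b >= -12 || a[v + 2] <= -4).
Before assert 2*v < z + 8 <==> b + 5 != -1: (2*v < z + 8 <==> b != -6) && (((v >= -9 <==> a[z + 3] >= b + 2*z - 9) || 2*b + x >= 0) ==> (2*b >= -12 || a[v + 2] <= -4))
Before a[z + 2] := 3*z + 1: (2*v < z + 8 <==> b != -6) && (((v >= -9 <==> store(a, z + 2, 3*z + 1)[z + 3] >= b + 2*z - 9) || 2*b + x >= 0) ==> (2*b >= -12 || store(a, z + 2, 3*z + 1)[v + 2] <= -4))
Before x := v - 6: (2*v < z + 8 <==> b != -6) && (((v >= -9 <==> store(a, z + 2, 3*z + 1)[z + 3] >= b + 2*z - 9) || 2*b + v >= 6) ==> (2*b >= -12 || store(a, z + 2, 3*z + 1)[v + 2] <= -4))
The weakest precondition is (2*v < z + 8 <==> b != -6) && (((v >= -9 <==> store(a, z + 2, 3*z + 1)[z + 3] >= b + 2*z - 9) || 2*b + v >= 6) ==> (2*b >= -12 || store(a, z + 2, 3*z + 1)[v + 2] <= -4)).
Check whether (2*v < z + 8 <==> b != -6) && (((v >= -9 <==> store(a, z + 2, 3*z + 1)[z + 3] >= b + 2*z - 9) || 2*b + v >= 6) ==> (2*b >= -8 || store(a, z + 2, 3*z + 1)[v + 2] <= -4)) implies it.
Every state satisfying the precondition satisfies the weakest precondition: the implication holds.
Answer: valid


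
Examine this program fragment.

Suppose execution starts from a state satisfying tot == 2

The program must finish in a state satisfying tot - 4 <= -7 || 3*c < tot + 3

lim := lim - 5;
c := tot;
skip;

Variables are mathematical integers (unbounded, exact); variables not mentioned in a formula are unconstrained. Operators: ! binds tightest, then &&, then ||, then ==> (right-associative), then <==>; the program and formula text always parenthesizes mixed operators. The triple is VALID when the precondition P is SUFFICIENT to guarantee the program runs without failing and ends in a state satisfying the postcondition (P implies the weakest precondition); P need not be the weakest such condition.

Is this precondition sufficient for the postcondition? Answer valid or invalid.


Working backward. After the program, the postcondition tot - 4 <= -7 || 3*c < tot + 3 must hold; in canonical form it is tot <= -3 || 3*c < tot + 3.
Before skip: tot <= -3 || 3*c < tot + 3
Before c := tot: tot <= -3 || 2*tot < 3
Before lim := lim - 5: tot <= -3 || 2*tot < 3
The weakest precondition is tot <= -3 || 2*tot < 3.
Check whether tot == 2 implies it.
Countermodel: at the initial state tot = 2, the precondition holds but the weakest precondition fails.
Answer: invalid


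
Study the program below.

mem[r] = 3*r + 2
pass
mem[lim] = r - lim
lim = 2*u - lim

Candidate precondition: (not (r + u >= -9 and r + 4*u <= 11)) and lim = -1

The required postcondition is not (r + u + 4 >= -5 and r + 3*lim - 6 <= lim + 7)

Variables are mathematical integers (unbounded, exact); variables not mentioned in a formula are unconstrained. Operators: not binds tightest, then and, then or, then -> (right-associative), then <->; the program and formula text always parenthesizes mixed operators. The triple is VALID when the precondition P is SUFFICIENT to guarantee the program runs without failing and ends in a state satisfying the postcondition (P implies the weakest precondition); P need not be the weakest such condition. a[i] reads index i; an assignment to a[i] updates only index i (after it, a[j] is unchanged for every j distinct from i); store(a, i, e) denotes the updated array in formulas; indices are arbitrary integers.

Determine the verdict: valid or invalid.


Working backward. After the program, the postcondition not (r + u + 4 >= -5 and r + 3*lim - 6 <= lim + 7) must hold; in canonical form it is not (r + u >= -9 and 2*lim + r <= 13).
Before lim := 2*u - lim: not (r + u >= -9 and r + 4*u <= 2*lim + 13)
Before mem[lim] := r - lim: not (r + u >= -9 and r + 4*u <= 2*lim + 13)
Before skip: not (r + u >= -9 and r + 4*u <= 2*lim + 13)
Before mem[r] := 3*r + 2: not (r + u >= -9 and r + 4*u <= 2*lim + 13)
The weakest precondition is not (r + u >= -9 and r + 4*u <= 2*lim + 13).
Check whether (not (r + u >= -9 and r + 4*u <= 11)) and lim = -1 implies it.
Every state satisfying the precondition satisfies the weakest precondition: the implication holds.
Answer: valid


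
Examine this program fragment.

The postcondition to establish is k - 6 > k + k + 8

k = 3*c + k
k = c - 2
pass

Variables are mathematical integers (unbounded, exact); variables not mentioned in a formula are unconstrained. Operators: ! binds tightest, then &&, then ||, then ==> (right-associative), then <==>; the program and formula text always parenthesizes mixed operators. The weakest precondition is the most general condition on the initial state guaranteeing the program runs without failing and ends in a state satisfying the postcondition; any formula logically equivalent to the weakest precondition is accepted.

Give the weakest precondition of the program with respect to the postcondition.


Working backward. After the program, the postcondition k - 6 > k + k + 8 must hold; in canonical form it is k < -14.
Before skip: k < -14
Before k := c - 2: c < -12
Before k := 3*c + k: c < -12
Answer: WP = c < -12


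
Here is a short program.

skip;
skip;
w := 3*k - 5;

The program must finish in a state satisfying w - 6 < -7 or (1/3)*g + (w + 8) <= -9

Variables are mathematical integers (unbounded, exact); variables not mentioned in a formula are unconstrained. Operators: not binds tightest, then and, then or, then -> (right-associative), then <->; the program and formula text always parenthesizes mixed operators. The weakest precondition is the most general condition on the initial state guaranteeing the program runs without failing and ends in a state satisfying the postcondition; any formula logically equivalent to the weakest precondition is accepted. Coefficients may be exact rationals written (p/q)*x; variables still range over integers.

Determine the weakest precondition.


Working backward. After the program, the postcondition w - 6 < -7 or (1/3)*g + (w + 8) <= -9 must hold; in canonical form it is w < -1 or (1/3)*g + w <= -17.
Before w := 3*k - 5: 3*k < 4 or (1/3)*g + 3*k <= -12
Before skip: 3*k < 4 or (1/3)*g + 3*k <= -12
Before skip: 3*k < 4 or (1/3)*g + 3*k <= -12
Answer: WP = 3*k < 4 or (1/3)*g + 3*k <= -12


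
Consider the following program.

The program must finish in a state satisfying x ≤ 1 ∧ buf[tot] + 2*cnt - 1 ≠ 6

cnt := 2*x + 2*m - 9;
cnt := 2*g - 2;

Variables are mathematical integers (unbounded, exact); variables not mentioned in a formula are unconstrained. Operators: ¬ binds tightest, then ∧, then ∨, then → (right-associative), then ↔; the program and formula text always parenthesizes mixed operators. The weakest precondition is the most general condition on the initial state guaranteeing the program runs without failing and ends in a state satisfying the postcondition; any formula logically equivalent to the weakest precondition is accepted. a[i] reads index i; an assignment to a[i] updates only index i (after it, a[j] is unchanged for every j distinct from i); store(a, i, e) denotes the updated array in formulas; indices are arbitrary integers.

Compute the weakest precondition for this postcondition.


Working backward. After the program, the postcondition x ≤ 1 ∧ buf[tot] + 2*cnt - 1 ≠ 6 must hold; in canonical form it is x ≤ 1 ∧ buf[tot] + 2*cnt ≠ 7.
Before cnt := 2*g - 2: x ≤ 1 ∧ buf[tot] + 4*g ≠ 11
Before cnt := 2*x + 2*m - 9: x ≤ 1 ∧ buf[tot] + 4*g ≠ 11
Answer: WP = x ≤ 1 ∧ buf[tot] + 4*g ≠ 11


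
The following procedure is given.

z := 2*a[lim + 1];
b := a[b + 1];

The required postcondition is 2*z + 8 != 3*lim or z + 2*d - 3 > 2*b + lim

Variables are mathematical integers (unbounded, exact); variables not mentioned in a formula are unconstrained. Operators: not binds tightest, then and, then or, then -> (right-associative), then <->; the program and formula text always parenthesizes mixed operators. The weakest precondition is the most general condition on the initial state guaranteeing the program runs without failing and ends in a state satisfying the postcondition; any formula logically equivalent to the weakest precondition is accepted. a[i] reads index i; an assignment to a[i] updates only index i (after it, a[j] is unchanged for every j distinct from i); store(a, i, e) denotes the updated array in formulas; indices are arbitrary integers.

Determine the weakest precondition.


Working backward. After the program, the postcondition 2*z + 8 != 3*lim or z + 2*d - 3 > 2*b + lim must hold; in canonical form it is 2*z != 3*lim - 8 or 2*d + z > 2*b + lim + 3.
Before b := a[b + 1]: 2*z != 3*lim - 8 or 2*d + z > 2*a[b + 1] + lim + 3
Before z := 2*a[lim + 1]: 4*a[lim + 1] != 3*lim - 8 or 2*a[lim + 1] + 2*d > 2*a[b + 1] + lim + 3
Answer: WP = 4*a[lim + 1] != 3*lim - 8 or 2*a[lim + 1] + 2*d > 2*a[b + 1] + lim + 3


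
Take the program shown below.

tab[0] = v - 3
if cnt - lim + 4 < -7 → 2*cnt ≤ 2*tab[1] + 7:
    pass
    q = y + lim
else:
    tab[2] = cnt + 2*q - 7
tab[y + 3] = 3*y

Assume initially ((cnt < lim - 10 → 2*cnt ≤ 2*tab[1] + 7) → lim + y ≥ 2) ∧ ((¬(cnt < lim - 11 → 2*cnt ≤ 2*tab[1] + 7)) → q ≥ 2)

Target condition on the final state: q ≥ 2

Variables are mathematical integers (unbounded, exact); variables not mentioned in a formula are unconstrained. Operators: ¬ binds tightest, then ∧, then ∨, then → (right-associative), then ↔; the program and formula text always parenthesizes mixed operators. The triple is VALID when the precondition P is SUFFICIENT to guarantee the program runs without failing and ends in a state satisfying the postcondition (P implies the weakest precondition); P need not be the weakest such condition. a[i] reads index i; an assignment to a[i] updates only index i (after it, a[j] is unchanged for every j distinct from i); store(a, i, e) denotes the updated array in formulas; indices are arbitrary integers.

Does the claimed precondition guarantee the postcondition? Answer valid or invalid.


Working backward. After the program, q ≥ 2 must hold.
Before tab[y + 3] := 3*y: q ≥ 2
Then branch requires lim + y ≥ 2; else branch requires q ≥ 2.
Before the if: ((cnt < lim - 11 → 2*cnt ≤ 2*tab[1] + 7) → lim + y ≥ 2) ∧ ((¬(cnt < lim - 11 → 2*cnt ≤ 2*tab[1] + 7)) → q ≥ 2)
Before tab[0] := v - 3: ((cnt < lim - 11 → 2*cnt ≤ 2*tab[1] + 7) → lim + y ≥ 2) ∧ ((¬(cnt < lim - 11 → 2*cnt ≤ 2*tab[1] + 7)) → q ≥ 2)
The weakest precondition is ((cnt < lim - 11 → 2*cnt ≤ 2*tab[1] + 7) → lim + y ≥ 2) ∧ ((¬(cnt < lim - 11 → 2*cnt ≤ 2*tab[1] + 7)) → q ≥ 2).
Check whether ((cnt < lim - 10 → 2*cnt ≤ 2*tab[1] + 7) → lim + y ≥ 2) ∧ ((¬(cnt < lim - 11 → 2*cnt ≤ 2*tab[1] + 7)) → q ≥ 2) implies it.
Countermodel: at the initial state cnt = 0, lim = 11, q = 0, tab = {[1] = -4, elsewhere -4}, y = -10, the precondition holds but the weakest precondition fails.
Answer: invalid


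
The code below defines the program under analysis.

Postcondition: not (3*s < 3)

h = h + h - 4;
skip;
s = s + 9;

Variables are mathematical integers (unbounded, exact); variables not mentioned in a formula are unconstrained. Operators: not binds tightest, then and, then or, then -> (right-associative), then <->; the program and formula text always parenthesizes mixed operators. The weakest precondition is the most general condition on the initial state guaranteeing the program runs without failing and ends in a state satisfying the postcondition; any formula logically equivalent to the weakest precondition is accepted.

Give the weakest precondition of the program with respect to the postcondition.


Working backward. After the program, not (3*s < 3) must hold.
Before s := s + 9: not (3*s < -24)
Before skip: not (3*s < -24)
Before h := h + h - 4: not (3*s < -24)
Answer: WP = not (3*s < -24)


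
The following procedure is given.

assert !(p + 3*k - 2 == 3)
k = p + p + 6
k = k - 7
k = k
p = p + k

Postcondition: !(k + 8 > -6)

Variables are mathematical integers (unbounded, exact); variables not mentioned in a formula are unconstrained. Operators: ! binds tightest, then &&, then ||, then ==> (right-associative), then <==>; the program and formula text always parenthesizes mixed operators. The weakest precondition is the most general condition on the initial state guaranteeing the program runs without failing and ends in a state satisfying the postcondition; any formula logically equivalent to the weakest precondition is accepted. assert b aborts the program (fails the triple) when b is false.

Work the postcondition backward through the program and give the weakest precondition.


Working backward. After the program, the postcondition !(k + 8 > -6) must hold; in canonical form it is !(k > -14).
Before p := p + k: !(k > -14)
Before k := k: !(k > -14)
Before k := k - 7: !(k > -7)
Before k := p + p + 6: !(2*p > -13)
Before assert !(p + 3*k - 2 == 3): (!(3*k + p == 5)) && (!(2*p > -13))
Answer: WP = (!(3*k + p == 5)) && (!(2*p > -13))


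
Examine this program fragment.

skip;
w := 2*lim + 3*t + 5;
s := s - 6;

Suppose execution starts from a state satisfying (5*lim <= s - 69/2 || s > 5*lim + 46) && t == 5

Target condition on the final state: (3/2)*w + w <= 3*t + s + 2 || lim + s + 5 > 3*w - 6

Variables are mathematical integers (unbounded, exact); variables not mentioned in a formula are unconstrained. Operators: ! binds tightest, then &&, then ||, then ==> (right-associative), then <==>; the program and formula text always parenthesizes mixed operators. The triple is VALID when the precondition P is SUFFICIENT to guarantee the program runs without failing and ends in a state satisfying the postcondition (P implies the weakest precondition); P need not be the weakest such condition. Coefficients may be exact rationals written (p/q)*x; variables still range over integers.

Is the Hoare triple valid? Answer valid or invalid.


Working backward. After the program, the postcondition (3/2)*w + w <= 3*t + s + 2 || lim + s + 5 > 3*w - 6 must hold; in canonical form it is (5/2)*w <= s + 3*t + 2 || lim + s > 3*w - 11.
Before s := s - 6: (5/2)*w <= s + 3*t - 4 || lim + s > 3*w - 5
Before w := 2*lim + 3*t + 5: 5*lim + (9/2)*t <= s - 33/2 || s > 5*lim + 9*t + 10
Before skip: 5*lim + (9/2)*t <= s - 33/2 || s > 5*lim + 9*t + 10
The weakest precondition is 5*lim + (9/2)*t <= s - 33/2 || s > 5*lim + 9*t + 10.
Check whether (5*lim <= s - 69/2 || s > 5*lim + 46) && t == 5 implies it.
Countermodel: at the initial state lim = -7, s = 0, t = 5, the precondition holds but the weakest precondition fails.
Answer: invalid


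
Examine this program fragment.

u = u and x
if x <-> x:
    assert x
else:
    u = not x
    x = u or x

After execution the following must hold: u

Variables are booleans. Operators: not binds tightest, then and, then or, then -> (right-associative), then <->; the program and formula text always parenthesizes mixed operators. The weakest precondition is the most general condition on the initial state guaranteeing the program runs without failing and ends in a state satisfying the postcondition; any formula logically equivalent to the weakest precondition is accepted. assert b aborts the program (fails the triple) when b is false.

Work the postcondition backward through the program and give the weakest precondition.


Working backward. After the program, u must hold.
Then branch requires x and u; else branch requires not x.
Before the if: x and u
Before u := u and x: x and u
Answer: WP = x and u


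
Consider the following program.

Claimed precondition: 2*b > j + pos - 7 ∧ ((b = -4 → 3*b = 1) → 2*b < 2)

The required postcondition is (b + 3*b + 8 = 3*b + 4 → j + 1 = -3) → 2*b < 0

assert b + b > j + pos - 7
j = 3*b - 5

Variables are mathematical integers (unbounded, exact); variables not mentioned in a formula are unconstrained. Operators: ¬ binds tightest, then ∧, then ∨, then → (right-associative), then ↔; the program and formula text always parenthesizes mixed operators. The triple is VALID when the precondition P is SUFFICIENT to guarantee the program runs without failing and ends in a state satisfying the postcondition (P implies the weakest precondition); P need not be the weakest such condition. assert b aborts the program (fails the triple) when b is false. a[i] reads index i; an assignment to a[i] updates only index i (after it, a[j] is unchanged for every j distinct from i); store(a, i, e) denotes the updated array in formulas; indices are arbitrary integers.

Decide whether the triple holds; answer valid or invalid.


Working backward. After the program, the postcondition (b + 3*b + 8 = 3*b + 4 → j + 1 = -3) → 2*b < 0 must hold; in canonical form it is (b = -4 → j = -4) → 2*b < 0.
Before j := 3*b - 5: (b = -4 → 3*b = 1) → 2*b < 0
Before assert b + b > j + pos - 7: 2*b > j + pos - 7 ∧ ((b = -4 → 3*b = 1) → 2*b < 0)
The weakest precondition is 2*b > j + pos - 7 ∧ ((b = -4 → 3*b = 1) → 2*b < 0).
Check whether 2*b > j + pos - 7 ∧ ((b = -4 → 3*b = 1) → 2*b < 2) implies it.
Countermodel: at the initial state b = 0, j = 6, pos = 0, the precondition holds but the weakest precondition fails.
Answer: invalid


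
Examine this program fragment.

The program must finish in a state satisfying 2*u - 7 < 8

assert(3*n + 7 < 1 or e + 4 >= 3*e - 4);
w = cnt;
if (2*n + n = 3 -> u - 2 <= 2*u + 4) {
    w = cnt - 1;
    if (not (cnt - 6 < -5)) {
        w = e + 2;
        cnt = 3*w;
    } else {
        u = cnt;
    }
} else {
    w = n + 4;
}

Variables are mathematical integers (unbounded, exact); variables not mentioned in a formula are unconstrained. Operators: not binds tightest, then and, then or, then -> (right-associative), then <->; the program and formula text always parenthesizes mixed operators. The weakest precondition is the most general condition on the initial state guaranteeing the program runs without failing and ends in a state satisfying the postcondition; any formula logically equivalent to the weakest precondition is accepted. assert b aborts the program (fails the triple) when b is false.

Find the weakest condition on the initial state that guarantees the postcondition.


Working backward. After the program, the postcondition 2*u - 7 < 8 must hold; in canonical form it is 2*u < 15.
Then branch requires ((not (cnt < 1)) -> 2*u < 15) and (cnt < 1 -> 2*cnt < 15); else branch requires 2*u < 15.
Before the if: ((3*n = 3 -> u >= -6) -> (((not (cnt < 1)) -> 2*u < 15) and (cnt < 1 -> 2*cnt < 15))) and ((not (3*n = 3 -> u >= -6)) -> 2*u < 15)
Before w := cnt: ((3*n = 3 -> u >= -6) -> (((not (cnt < 1)) -> 2*u < 15) and (cnt < 1 -> 2*cnt < 15))) and ((not (3*n = 3 -> u >= -6)) -> 2*u < 15)
Before assert 3*n + 7 < 1 or e + 4 >= 3*e - 4: (3*n < -6 or 2*e <= 8) and ((3*n = 3 -> u >= -6) -> (((not (cnt < 1)) -> 2*u < 15) and (cnt < 1 -> 2*cnt < 15))) and ((not (3*n = 3 -> u >= -6)) -> 2*u < 15)
Answer: WP = (3*n < -6 or 2*e <= 8) and ((3*n = 3 -> u >= -6) -> (((not (cnt < 1)) -> 2*u < 15) and (cnt < 1 -> 2*cnt < 15))) and ((not (3*n = 3 -> u >= -6)) -> 2*u < 15)


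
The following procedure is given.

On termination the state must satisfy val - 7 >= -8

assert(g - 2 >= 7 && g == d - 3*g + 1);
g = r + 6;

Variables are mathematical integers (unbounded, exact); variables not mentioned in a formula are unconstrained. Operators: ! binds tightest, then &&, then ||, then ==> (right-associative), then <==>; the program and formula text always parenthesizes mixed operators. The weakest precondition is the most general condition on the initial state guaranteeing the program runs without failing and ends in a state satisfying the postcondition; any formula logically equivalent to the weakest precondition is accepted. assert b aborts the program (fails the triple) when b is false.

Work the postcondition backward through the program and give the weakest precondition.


Working backward. After the program, the postcondition val - 7 >= -8 must hold; in canonical form it is val >= -1.
Before g := r + 6: val >= -1
Before assert g - 2 >= 7 && g == d - 3*g + 1: g >= 9 && 4*g == d + 1 && val >= -1
Answer: WP = g >= 9 && 4*g == d + 1 && val >= -1


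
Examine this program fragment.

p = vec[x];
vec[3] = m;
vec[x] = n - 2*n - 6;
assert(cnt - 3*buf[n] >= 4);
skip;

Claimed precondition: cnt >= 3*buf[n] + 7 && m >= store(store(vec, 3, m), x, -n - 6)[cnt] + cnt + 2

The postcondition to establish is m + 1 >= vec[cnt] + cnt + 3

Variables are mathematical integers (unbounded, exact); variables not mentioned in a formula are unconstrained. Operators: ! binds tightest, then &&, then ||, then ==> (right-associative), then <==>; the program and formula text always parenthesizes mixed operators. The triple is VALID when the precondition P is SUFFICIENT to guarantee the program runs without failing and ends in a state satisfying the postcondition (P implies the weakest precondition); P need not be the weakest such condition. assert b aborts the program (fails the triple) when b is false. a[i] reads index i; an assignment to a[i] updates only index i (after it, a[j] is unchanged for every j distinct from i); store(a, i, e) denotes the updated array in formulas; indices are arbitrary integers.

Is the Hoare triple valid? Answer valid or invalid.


Working backward. After the program, the postcondition m + 1 >= vec[cnt] + cnt + 3 must hold; in canonical form it is m >= vec[cnt] + cnt + 2.
Before skip: m >= vec[cnt] + cnt + 2
Before assert cnt - 3*buf[n] >= 4: cnt >= 3*buf[n] + 4 && m >= vec[cnt] + cnt + 2
Before vec[x] := n - 2*n - 6: cnt >= 3*buf[n] + 4 && m >= store(vec, x, -n - 6)[cnt] + cnt + 2
Before vec[3] := m: cnt >= 3*buf[n] + 4 && m >= store(store(vec, 3, m), x, -n - 6)[cnt] + cnt + 2
Before p := vec[x]: cnt >= 3*buf[n] + 4 && m >= store(store(vec, 3, m), x, -n - 6)[cnt] + cnt + 2
The weakest precondition is cnt >= 3*buf[n] + 4 && m >= store(store(vec, 3, m), x, -n - 6)[cnt] + cnt + 2.
Check whether cnt >= 3*buf[n] + 7 && m >= store(store(vec, 3, m), x, -n - 6)[cnt] + cnt + 2 implies it.
Every state satisfying the precondition satisfies the weakest precondition: the implication holds.
Answer: valid


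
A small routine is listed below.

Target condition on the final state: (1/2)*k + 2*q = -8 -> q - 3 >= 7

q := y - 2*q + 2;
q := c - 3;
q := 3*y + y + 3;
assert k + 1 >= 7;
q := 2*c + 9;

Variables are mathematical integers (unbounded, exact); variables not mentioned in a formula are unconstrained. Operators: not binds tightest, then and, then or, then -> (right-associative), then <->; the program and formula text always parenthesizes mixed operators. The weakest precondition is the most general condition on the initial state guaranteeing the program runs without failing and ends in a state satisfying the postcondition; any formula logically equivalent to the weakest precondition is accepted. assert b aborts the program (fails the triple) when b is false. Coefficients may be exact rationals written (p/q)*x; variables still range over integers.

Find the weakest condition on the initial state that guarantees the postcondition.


Working backward. After the program, the postcondition (1/2)*k + 2*q = -8 -> q - 3 >= 7 must hold; in canonical form it is (1/2)*k + 2*q = -8 -> q >= 10.
Before q := 2*c + 9: 4*c + (1/2)*k = -26 -> 2*c >= 1
Before assert k + 1 >= 7: k >= 6 and (4*c + (1/2)*k = -26 -> 2*c >= 1)
Before q := 3*y + y + 3: k >= 6 and (4*c + (1/2)*k = -26 -> 2*c >= 1)
Before q := c - 3: k >= 6 and (4*c + (1/2)*k = -26 -> 2*c >= 1)
Before q := y - 2*q + 2: k >= 6 and (4*c + (1/2)*k = -26 -> 2*c >= 1)
Answer: WP = k >= 6 and (4*c + (1/2)*k = -26 -> 2*c >= 1)
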